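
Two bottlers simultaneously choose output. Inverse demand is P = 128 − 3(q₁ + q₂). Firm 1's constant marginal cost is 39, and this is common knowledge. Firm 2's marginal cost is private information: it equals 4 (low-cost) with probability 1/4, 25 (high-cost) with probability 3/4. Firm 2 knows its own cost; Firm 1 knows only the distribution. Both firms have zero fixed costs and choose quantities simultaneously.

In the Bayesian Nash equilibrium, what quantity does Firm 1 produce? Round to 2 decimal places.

7.75

Each type of Firm 2 best-responds to q₁; Firm 1 best-responds to the expected q₂ over Firm 2's types.
Firm 2 with cost c maximizes (128 − 3(q₁+q₂) − c)·q₂, giving q₂(c) = (128 − c − 3q₁)/6.
E[c₂] = 1/4·4 + 3/4·25 = 19.75
Firm 1's FOC against E[q₂] yields q₁ = (128 − 2·39 + E[c₂])/9 = (128 − 78 + 19.75)/9 = 7.75.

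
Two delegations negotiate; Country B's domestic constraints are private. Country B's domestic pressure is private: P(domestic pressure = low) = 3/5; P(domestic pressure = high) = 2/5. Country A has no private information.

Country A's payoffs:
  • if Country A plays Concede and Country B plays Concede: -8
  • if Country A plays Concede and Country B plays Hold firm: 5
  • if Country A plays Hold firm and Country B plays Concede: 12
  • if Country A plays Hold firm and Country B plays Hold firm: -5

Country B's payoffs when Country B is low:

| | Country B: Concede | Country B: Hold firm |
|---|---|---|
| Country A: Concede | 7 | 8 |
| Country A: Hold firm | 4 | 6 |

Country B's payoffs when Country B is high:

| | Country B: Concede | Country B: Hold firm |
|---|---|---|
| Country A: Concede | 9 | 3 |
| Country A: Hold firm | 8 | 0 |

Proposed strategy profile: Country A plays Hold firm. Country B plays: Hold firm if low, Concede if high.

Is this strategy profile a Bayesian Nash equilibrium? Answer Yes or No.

Yes

Country A plays Hold firm: E[Hold firm] = 3/5·(-5) + 2/5·(12) = 9/5; E[Concede] = -1/5. Best-responding. ✓
Country B (domestic pressure low), facing Hold firm: Concede gives 4, Hold firm gives 6. Proposed Hold firm is best. ✓
Country B (domestic pressure high), facing Hold firm: Concede gives 8, Hold firm gives 0. Proposed Concede is best. ✓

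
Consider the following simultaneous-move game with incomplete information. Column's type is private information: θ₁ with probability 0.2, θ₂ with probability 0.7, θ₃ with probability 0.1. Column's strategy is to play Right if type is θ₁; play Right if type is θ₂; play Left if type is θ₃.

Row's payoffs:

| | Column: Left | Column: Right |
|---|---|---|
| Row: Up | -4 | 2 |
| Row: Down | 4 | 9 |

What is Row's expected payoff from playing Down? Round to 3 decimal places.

8.500

Take the expectation over Column's type, weighting each type's action by its prior probability.
E[Down] = 0.2·9 + 0.7·9 + 0.1·4 = 1.8 + 6.3 + 0.4 = 8.5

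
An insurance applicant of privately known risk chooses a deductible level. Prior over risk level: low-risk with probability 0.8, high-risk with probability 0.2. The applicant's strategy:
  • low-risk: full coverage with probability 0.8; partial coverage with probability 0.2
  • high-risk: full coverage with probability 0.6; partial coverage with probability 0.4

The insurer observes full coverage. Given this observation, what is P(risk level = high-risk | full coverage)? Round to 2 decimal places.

P(full coverage) = 0.8·0.8 + 0.2·0.6 = 0.76
P(high-risk | full coverage) = (0.2·0.6) / 0.76 = 0.12 / 0.76 = 0.157895

0.16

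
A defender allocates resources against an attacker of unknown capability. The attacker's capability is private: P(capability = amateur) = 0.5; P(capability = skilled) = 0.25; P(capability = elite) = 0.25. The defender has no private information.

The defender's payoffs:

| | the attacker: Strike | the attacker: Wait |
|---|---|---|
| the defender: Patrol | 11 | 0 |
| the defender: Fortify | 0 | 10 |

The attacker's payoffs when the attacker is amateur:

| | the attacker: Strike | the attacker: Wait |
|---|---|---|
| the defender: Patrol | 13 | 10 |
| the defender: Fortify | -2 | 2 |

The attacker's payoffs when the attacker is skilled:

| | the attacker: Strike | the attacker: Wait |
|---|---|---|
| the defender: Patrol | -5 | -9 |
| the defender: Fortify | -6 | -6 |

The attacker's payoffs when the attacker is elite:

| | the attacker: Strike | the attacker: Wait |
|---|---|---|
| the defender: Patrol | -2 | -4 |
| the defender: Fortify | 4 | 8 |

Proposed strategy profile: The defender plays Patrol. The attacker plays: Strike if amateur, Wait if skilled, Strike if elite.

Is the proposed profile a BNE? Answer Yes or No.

No

The defender plays Patrol: E[Patrol] = 0.5·(11) + 0.25·(0) + 0.25·(11) = 8.25; E[Fortify] = 2.5. Best-responding. ✓
The attacker (capability amateur), facing Patrol: Strike gives 13, Wait gives 10. Proposed Strike is best. ✓
The attacker (capability skilled), facing Patrol: Strike gives -5, Wait gives -9. Proposed Wait is not best — profitable deviation exists. ✗
The attacker (capability elite), facing Patrol: Strike gives -2, Wait gives -4. Proposed Strike is best. ✓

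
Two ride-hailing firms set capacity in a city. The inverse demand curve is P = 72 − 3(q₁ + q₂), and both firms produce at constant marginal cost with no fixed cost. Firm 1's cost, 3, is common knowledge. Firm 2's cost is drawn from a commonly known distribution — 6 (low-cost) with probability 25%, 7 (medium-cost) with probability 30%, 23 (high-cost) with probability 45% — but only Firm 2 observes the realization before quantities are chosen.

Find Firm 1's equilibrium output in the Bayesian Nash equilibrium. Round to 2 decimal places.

8.88

Firm 2 with cost c maximizes (72 − 3(q₁+q₂) − c)·q₂, giving q₂(c) = (72 − c − 3q₁)/6.
E[c₂] = 0.25·6 + 0.3·7 + 0.45·23 = 13.95
Firm 1's FOC against E[q₂] yields q₁ = (72 − 2·3 + E[c₂])/9 = (72 − 6 + 13.95)/9 = 8.88333.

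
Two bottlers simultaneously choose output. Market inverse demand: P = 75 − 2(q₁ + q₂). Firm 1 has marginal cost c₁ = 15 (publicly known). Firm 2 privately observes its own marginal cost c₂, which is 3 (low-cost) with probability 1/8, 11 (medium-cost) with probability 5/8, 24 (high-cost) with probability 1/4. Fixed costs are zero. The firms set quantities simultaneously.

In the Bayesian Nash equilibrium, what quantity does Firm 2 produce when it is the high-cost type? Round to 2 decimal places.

7.90

Each type of Firm 2 best-responds to q₁; Firm 1 best-responds to the expected q₂ over Firm 2's types.
Firm 2 with cost c maximizes (75 − 2(q₁+q₂) − c)·q₂, giving q₂(c) = (75 − c − 2q₁)/4.
E[c₂] = 1/8·3 + 5/8·11 + 1/4·24 = 13.25
Firm 1's FOC against E[q₂] yields q₁ = (75 − 2·15 + E[c₂])/6 = (75 − 30 + 13.25)/6 = 9.70833.
q₂(high-cost) = (75 − 24 − 2·9.70833)/4 = 7.89583.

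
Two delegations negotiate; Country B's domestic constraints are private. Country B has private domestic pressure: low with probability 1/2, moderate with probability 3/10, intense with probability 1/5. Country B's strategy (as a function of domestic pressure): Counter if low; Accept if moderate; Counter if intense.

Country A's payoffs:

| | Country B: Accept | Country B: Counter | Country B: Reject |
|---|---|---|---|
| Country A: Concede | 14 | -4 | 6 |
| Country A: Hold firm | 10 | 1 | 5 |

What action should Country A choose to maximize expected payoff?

E[Concede] = 1/2·(-4) + 3/10·(14) + 1/5·(-4) = 7/5
E[Hold firm] = 1/2·(1) + 3/10·(10) + 1/5·(1) = 37/10
Best response: Hold firm (37/10 is the largest).

Hold firm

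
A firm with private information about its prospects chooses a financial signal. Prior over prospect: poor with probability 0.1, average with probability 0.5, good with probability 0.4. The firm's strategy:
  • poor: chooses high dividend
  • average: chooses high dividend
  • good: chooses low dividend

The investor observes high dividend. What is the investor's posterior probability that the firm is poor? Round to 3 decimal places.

0.167

P(high dividend) = 0.1·1 + 0.5·1 + 0.4·0 = 0.6
P(poor | high dividend) = (0.1·1) / 0.6 = 0.1 / 0.6 = 0.166667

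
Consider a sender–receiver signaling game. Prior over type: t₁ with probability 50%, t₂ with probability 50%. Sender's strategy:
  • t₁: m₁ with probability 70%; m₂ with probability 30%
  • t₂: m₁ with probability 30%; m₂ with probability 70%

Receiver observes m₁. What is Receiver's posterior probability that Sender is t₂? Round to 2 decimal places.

P(m₁) = 0.5·0.7 + 0.5·0.3 = 0.5
P(t₂ | m₁) = (0.5·0.3) / 0.5 = 0.15 / 0.5 = 0.3

0.30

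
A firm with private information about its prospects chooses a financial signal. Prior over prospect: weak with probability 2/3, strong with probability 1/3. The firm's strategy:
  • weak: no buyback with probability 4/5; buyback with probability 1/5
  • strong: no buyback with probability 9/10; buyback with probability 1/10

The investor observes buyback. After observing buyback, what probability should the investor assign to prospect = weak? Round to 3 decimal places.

Apply Bayes' rule using the sender's strategy as the likelihood.
P(buyback) = (2/3)·(1/5) + (1/3)·(1/10) = 1/6
P(weak | buyback) = ((2/3)·(1/5)) / (1/6) = (2/15) / (1/6) = 4/5

0.800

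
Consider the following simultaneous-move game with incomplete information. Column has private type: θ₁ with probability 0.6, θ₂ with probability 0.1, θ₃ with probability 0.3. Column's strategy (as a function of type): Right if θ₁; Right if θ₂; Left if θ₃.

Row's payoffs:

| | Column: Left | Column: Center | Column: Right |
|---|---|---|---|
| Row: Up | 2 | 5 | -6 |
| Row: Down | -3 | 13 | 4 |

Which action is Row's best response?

E[Up] = 0.6·(-6) + 0.1·(-6) + 0.3·(2) = -3.6
E[Down] = 0.6·(4) + 0.1·(4) + 0.3·(-3) = 1.9
Best response: Down (1.9 is the largest).

Down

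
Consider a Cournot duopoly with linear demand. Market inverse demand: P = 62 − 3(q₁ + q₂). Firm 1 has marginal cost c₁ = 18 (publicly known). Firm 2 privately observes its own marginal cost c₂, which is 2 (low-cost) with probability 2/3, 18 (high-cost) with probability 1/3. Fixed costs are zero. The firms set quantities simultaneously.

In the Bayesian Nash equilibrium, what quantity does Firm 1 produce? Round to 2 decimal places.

3.70

Firm 2 with cost c maximizes (62 − 3(q₁+q₂) − c)·q₂, giving q₂(c) = (62 − c − 3q₁)/6.
E[c₂] = 2/3·2 + 1/3·18 = 7.33333
Firm 1's FOC against E[q₂] yields q₁ = (62 − 2·18 + E[c₂])/9 = (62 − 36 + 7.33333)/9 = 3.7037.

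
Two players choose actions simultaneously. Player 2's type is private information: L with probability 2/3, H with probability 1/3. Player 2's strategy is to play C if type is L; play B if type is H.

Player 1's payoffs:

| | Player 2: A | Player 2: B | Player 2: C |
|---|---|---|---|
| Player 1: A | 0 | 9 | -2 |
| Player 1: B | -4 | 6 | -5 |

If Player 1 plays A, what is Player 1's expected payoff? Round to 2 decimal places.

1.67

E[A] = 2/3·(-2) + 1/3·9 = (-4/3) + 3 = 5/3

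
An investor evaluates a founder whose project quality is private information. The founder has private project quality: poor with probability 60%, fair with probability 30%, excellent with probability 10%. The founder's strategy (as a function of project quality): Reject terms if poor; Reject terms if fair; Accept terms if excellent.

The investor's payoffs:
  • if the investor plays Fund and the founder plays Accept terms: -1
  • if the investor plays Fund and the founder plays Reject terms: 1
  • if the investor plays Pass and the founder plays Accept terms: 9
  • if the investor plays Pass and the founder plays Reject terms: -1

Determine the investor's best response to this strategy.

Compute the investor's expected payoff for each action, taking the expectation over the founder's type.
E[Fund] = 0.6·(1) + 0.3·(1) + 0.1·(-1) = 0.8
E[Pass] = 0.6·(-1) + 0.3·(-1) + 0.1·(9) = 0
Best response: Fund (0.8 is the largest).

Fund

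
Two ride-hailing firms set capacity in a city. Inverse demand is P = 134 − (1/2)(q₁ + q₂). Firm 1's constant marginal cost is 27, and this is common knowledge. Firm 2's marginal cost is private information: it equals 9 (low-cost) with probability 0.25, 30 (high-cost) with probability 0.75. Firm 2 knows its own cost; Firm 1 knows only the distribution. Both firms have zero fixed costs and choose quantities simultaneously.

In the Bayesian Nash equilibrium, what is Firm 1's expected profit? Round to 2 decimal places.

Firm 2 with cost c maximizes (134 − (1/2)(q₁+q₂) − c)·q₂, giving q₂(c) = (134 − c − (1/2)q₁).
E[c₂] = 0.25·9 + 0.75·30 = 24.75
Firm 1's FOC against E[q₂] yields q₁ = (134 − 2·27 + E[c₂])/(3/2) = (134 − 54 + 24.75)/(3/2) = 69.8333.
E[P] = 134 − (1/2)·(q₁ + E[q₂]) = 61.9167; Firm 1's expected profit = (E[P] − 27)·q₁ = (61.9167 − 27)·69.8333 = 2438.35.

2438.35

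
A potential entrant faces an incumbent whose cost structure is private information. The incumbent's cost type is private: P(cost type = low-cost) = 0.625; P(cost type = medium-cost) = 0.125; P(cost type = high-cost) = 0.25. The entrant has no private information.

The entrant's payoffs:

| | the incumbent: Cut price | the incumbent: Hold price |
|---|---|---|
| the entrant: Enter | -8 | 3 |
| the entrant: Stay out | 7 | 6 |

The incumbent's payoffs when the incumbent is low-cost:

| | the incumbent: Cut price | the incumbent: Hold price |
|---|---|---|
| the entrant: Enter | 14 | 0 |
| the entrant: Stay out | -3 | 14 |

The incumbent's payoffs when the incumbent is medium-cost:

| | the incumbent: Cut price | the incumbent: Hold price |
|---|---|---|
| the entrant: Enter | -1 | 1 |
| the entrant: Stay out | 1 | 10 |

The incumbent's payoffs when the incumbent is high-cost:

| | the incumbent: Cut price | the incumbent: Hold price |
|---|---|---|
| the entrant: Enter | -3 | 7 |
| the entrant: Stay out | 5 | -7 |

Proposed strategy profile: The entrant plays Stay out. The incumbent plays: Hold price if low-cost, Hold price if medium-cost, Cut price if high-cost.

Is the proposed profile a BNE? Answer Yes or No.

The entrant plays Stay out: E[Stay out] = 0.625·(6) + 0.125·(6) + 0.25·(7) = 6.25; E[Enter] = 0.25. Best-responding. ✓
The incumbent (cost type low-cost), facing Stay out: Cut price gives -3, Hold price gives 14. Proposed Hold price is best. ✓
The incumbent (cost type medium-cost), facing Stay out: Cut price gives 1, Hold price gives 10. Proposed Hold price is best. ✓
The incumbent (cost type high-cost), facing Stay out: Cut price gives 5, Hold price gives -7. Proposed Cut price is best. ✓

Yes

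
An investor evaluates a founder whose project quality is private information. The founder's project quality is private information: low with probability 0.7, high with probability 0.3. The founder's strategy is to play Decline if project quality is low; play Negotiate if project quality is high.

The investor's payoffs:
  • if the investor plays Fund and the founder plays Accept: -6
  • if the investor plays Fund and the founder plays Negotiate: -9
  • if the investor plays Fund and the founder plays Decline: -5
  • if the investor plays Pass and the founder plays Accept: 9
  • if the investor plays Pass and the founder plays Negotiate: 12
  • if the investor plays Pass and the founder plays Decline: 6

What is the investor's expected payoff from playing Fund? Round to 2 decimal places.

E[Fund] = 0.7·(-5) + 0.3·(-9) = (-3.5) + (-2.7) = -6.2

-6.20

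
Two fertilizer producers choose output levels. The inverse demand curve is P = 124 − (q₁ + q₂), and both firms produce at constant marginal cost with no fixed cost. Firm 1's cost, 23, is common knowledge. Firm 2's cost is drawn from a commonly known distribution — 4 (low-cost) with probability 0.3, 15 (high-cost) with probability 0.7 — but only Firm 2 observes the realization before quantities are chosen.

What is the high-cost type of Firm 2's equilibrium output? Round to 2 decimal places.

Type-c best response for Firm 2: q₂(c) = (124 − c)/2 − q₁/2.
Firm 1 maximizes expected profit; its first-order condition is 124 − 2q₁ − E[q₂] − 23 = 0.
Substituting E[q₂] and solving: E[c₂] = 11.7, so q₁ = (124 − 2·23 + 11.7)/3 = 29.9.
q₂(high-cost) = (124 − 15 − 29.9)/2 = 39.55.

39.55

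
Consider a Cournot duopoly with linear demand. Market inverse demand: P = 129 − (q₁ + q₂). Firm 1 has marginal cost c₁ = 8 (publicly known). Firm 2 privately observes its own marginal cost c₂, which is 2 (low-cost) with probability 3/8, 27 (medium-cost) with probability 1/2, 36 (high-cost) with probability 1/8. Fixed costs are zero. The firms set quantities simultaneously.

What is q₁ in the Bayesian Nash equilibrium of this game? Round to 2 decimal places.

43.92

Type-c best response for Firm 2: q₂(c) = (129 − c)/2 − q₁/2.
Firm 1 maximizes expected profit; its first-order condition is 129 − 2q₁ − E[q₂] − 8 = 0.
Substituting E[q₂] and solving: E[c₂] = 18.75, so q₁ = (129 − 2·8 + 18.75)/3 = 43.9167.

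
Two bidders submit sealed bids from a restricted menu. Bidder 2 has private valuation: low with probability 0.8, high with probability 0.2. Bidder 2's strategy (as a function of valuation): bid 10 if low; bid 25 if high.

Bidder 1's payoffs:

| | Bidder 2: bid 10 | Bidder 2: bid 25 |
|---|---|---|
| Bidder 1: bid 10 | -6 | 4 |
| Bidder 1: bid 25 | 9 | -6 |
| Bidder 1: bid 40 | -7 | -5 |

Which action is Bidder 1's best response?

E[bid 10] = 0.8·(-6) + 0.2·(4) = -4
E[bid 25] = 0.8·(9) + 0.2·(-6) = 6
E[bid 40] = 0.8·(-7) + 0.2·(-5) = -6.6
Best response: bid 25 (6 is the largest).

bid 25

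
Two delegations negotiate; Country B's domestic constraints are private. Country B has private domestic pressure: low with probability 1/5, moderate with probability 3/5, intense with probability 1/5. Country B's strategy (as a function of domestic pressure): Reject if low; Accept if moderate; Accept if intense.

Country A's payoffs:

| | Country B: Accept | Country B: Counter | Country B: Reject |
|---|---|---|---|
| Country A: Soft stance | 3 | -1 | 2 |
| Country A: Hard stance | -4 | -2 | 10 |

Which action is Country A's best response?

E[Soft stance] = 1/5·(2) + 3/5·(3) + 1/5·(3) = 14/5
E[Hard stance] = 1/5·(10) + 3/5·(-4) + 1/5·(-4) = -6/5
Best response: Soft stance (14/5 is the largest).

Soft stance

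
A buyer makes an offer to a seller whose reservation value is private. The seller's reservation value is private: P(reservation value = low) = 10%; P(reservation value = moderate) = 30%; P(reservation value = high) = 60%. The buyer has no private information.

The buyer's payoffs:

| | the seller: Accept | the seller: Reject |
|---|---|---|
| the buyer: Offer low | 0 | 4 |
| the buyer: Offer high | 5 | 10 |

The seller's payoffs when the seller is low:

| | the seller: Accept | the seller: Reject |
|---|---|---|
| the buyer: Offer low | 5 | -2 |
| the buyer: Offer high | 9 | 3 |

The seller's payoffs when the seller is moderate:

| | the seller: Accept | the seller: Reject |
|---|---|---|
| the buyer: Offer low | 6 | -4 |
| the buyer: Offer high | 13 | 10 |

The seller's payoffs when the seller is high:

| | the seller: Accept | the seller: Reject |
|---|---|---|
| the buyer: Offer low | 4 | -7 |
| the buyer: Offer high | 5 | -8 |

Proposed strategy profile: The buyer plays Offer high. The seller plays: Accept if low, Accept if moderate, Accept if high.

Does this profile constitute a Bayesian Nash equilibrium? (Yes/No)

The buyer plays Offer high: E[Offer high] = 0.1·(5) + 0.3·(5) + 0.6·(5) = 5; E[Offer low] = 0. Best-responding. ✓
The seller (reservation value low), facing Offer high: Accept gives 9, Reject gives 3. Proposed Accept is best. ✓
The seller (reservation value moderate), facing Offer high: Accept gives 13, Reject gives 10. Proposed Accept is best. ✓
The seller (reservation value high), facing Offer high: Accept gives 5, Reject gives -8. Proposed Accept is best. ✓

Yes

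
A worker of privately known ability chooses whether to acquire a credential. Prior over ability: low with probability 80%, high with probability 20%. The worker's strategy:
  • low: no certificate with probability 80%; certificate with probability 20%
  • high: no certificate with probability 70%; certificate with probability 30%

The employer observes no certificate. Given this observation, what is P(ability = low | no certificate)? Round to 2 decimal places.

0.82

Apply Bayes' rule using the sender's strategy as the likelihood.
P(no certificate) = 0.8·0.8 + 0.2·0.7 = 0.78
P(low | no certificate) = (0.8·0.8) / 0.78 = 0.64 / 0.78 = 0.820513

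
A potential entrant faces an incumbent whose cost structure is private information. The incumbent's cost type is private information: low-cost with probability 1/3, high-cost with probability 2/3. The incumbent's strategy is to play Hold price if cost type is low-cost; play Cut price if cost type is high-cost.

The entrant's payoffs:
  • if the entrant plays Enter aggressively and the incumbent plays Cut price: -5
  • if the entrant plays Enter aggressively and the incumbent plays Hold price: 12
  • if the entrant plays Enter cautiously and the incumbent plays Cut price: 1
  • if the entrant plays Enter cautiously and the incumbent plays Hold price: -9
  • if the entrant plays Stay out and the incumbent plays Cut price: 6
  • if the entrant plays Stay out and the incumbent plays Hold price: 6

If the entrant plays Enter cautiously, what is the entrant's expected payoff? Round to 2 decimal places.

E[Enter cautiously] = 1/3·(-9) + 2/3·1 = (-3) + 2/3 = -7/3

-2.33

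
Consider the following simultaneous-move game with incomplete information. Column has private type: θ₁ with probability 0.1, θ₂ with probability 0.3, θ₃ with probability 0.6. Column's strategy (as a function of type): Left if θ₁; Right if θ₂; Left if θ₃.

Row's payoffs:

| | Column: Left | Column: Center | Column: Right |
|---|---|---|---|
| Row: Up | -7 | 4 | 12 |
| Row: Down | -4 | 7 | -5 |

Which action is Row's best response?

Up

Compute Row's expected payoff for each action, taking the expectation over Column's type.
E[Up] = 0.1·(-7) + 0.3·(12) + 0.6·(-7) = -1.3
E[Down] = 0.1·(-4) + 0.3·(-5) + 0.6·(-4) = -4.3
Best response: Up (-1.3 is the largest).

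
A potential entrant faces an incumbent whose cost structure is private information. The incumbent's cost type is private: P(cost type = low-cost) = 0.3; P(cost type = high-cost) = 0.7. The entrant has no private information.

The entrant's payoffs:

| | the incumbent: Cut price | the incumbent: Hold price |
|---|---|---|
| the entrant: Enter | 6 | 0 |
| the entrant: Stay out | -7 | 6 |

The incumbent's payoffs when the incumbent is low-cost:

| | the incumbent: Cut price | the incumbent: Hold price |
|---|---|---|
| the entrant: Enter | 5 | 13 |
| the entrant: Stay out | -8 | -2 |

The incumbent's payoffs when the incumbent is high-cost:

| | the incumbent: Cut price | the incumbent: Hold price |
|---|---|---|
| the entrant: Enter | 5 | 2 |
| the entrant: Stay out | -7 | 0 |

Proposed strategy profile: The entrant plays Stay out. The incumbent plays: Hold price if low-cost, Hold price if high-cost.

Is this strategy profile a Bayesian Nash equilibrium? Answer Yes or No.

Yes

The entrant plays Stay out: E[Stay out] = 0.3·(6) + 0.7·(6) = 6; E[Enter] = 0. Best-responding. ✓
The incumbent (cost type low-cost), facing Stay out: Cut price gives -8, Hold price gives -2. Proposed Hold price is best. ✓
The incumbent (cost type high-cost), facing Stay out: Cut price gives -7, Hold price gives 0. Proposed Hold price is best. ✓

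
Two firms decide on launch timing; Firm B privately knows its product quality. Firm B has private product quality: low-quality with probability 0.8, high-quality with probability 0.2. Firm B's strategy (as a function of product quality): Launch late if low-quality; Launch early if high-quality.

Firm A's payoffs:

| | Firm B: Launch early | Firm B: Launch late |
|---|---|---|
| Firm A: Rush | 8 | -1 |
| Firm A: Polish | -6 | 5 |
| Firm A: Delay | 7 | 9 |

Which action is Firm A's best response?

Delay

Compute Firm A's expected payoff for each action, taking the expectation over Firm B's type.
E[Rush] = 0.8·(-1) + 0.2·(8) = 0.8
E[Polish] = 0.8·(5) + 0.2·(-6) = 2.8
E[Delay] = 0.8·(9) + 0.2·(7) = 8.6
Best response: Delay (8.6 is the largest).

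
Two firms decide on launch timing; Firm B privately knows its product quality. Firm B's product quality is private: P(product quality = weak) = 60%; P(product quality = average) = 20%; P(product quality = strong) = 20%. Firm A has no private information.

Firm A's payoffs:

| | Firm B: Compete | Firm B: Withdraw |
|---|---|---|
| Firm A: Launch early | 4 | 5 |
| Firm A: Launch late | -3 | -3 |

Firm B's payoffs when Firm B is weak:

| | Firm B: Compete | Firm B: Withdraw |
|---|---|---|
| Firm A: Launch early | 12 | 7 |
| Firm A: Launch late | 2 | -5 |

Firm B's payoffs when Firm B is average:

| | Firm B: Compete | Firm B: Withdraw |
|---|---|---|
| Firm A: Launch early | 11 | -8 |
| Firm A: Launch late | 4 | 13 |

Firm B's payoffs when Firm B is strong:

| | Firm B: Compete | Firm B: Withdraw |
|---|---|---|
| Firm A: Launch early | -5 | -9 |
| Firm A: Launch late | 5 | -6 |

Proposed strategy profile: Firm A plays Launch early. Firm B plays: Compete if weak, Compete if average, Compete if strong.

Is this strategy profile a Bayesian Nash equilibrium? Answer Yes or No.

Yes

Firm A plays Launch early: E[Launch early] = 0.6·(4) + 0.2·(4) + 0.2·(4) = 4; E[Launch late] = -3. Best-responding. ✓
Firm B (product quality weak), facing Launch early: Compete gives 12, Withdraw gives 7. Proposed Compete is best. ✓
Firm B (product quality average), facing Launch early: Compete gives 11, Withdraw gives -8. Proposed Compete is best. ✓
Firm B (product quality strong), facing Launch early: Compete gives -5, Withdraw gives -9. Proposed Compete is best. ✓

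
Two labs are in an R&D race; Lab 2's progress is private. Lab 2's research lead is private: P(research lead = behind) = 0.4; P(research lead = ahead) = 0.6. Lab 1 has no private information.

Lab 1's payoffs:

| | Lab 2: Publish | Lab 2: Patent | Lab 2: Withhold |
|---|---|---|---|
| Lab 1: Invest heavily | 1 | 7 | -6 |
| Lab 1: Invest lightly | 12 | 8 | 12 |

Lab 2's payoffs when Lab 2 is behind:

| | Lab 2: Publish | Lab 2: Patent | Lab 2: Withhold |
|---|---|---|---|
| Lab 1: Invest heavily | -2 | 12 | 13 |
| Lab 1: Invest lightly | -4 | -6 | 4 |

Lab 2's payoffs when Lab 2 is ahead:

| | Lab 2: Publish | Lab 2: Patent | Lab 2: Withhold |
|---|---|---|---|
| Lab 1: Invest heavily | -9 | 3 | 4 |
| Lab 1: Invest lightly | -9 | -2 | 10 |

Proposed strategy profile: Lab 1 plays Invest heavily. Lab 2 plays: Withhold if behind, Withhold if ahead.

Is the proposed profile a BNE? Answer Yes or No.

No

Lab 1 plays Invest heavily: E[Invest heavily] = 0.4·(-6) + 0.6·(-6) = -6; E[Invest lightly] = 12. Not best-responding. ✗
Lab 2 (research lead behind), facing Invest heavily: Publish gives -2, Patent gives 12, Withhold gives 13. Proposed Withhold is best. ✓
Lab 2 (research lead ahead), facing Invest heavily: Publish gives -9, Patent gives 3, Withhold gives 4. Proposed Withhold is best. ✓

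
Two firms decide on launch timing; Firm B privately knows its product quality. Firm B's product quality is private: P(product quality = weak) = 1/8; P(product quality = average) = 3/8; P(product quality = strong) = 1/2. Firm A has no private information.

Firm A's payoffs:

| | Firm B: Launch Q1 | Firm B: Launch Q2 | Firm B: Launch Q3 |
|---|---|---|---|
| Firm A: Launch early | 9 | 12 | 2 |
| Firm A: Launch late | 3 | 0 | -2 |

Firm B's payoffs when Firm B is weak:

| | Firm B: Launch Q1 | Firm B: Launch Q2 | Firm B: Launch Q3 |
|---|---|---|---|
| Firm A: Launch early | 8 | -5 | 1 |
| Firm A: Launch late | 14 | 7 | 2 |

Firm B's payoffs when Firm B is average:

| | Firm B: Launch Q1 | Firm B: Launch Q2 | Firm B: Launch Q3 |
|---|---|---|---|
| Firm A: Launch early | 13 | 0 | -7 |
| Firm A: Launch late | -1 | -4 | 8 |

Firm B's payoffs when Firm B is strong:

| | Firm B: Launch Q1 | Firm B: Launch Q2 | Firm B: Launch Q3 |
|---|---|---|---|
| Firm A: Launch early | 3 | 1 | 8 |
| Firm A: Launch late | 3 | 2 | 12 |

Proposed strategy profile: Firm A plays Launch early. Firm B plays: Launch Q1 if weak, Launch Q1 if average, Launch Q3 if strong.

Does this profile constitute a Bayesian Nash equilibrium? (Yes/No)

Firm A plays Launch early: E[Launch early] = 1/8·(9) + 3/8·(9) + 1/2·(2) = 11/2; E[Launch late] = 1/2. Best-responding. ✓
Firm B (product quality weak), facing Launch early: Launch Q1 gives 8, Launch Q2 gives -5, Launch Q3 gives 1. Proposed Launch Q1 is best. ✓
Firm B (product quality average), facing Launch early: Launch Q1 gives 13, Launch Q2 gives 0, Launch Q3 gives -7. Proposed Launch Q1 is best. ✓
Firm B (product quality strong), facing Launch early: Launch Q1 gives 3, Launch Q2 gives 1, Launch Q3 gives 8. Proposed Launch Q3 is best. ✓

Yes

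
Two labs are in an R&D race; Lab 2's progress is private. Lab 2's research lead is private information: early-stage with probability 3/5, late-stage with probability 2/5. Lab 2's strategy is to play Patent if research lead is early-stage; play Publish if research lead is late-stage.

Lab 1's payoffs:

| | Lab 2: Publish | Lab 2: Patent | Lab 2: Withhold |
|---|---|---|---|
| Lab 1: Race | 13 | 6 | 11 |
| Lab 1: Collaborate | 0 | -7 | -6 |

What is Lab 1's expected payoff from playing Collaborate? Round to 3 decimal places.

E[Collaborate] = 3/5·(-7) + 2/5·0 = (-21/5) + 0 = -21/5

-4.200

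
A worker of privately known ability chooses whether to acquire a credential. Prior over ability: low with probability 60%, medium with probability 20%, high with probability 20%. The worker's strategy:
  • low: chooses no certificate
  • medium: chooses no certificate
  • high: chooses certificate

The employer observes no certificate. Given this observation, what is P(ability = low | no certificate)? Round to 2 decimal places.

0.75

Apply Bayes' rule using the sender's strategy as the likelihood.
P(no certificate) = 0.6·1 + 0.2·1 + 0.2·0 = 0.8
P(low | no certificate) = (0.6·1) / 0.8 = 0.6 / 0.8 = 0.75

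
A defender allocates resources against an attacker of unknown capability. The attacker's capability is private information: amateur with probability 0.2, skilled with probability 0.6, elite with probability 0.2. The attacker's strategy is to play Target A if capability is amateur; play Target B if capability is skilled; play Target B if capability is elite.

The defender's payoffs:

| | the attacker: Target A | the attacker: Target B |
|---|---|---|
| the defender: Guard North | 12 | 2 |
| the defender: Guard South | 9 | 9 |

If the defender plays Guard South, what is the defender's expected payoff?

9

E[Guard South] = 0.2·9 + 0.6·9 + 0.2·9 = 1.8 + 5.4 + 1.8 = 9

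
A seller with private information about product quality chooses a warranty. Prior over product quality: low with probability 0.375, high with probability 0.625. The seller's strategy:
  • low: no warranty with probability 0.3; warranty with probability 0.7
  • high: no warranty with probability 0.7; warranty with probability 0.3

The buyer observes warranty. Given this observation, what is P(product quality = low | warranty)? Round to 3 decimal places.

0.583

P(warranty) = 0.375·0.7 + 0.625·0.3 = 0.45
P(low | warranty) = (0.375·0.7) / 0.45 = 0.2625 / 0.45 = 0.583333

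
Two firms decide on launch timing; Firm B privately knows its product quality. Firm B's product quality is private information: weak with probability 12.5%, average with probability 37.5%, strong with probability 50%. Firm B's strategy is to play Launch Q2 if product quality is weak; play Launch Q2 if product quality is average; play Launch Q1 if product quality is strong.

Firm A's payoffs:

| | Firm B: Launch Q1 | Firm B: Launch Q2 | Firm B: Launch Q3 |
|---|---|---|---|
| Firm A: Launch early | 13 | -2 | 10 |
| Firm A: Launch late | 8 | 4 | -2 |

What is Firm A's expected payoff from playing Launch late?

6

Take the expectation over Firm B's product quality, weighting each type's action by its prior probability.
E[Launch late] = 0.125·4 + 0.375·4 + 0.5·8 = 0.5 + 1.5 + 4 = 6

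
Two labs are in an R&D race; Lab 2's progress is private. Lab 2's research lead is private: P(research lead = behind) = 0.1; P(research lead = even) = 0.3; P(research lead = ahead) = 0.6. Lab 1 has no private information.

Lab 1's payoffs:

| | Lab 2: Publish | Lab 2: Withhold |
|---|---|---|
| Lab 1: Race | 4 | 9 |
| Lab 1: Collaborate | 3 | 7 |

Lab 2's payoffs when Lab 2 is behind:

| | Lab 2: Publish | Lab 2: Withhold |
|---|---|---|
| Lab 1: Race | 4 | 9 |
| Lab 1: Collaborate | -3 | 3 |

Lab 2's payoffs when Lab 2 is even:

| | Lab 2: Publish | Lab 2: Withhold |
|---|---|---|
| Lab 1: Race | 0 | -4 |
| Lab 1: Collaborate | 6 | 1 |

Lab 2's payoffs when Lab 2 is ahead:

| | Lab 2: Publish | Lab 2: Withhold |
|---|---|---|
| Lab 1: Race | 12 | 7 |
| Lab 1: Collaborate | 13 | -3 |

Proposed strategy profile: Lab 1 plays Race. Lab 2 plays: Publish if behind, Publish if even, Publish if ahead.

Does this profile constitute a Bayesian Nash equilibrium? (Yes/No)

Lab 1 plays Race: E[Race] = 0.1·(4) + 0.3·(4) + 0.6·(4) = 4; E[Collaborate] = 3. Best-responding. ✓
Lab 2 (research lead behind), facing Race: Publish gives 4, Withhold gives 9. Proposed Publish is not best — profitable deviation exists. ✗
Lab 2 (research lead even), facing Race: Publish gives 0, Withhold gives -4. Proposed Publish is best. ✓
Lab 2 (research lead ahead), facing Race: Publish gives 12, Withhold gives 7. Proposed Publish is best. ✓

No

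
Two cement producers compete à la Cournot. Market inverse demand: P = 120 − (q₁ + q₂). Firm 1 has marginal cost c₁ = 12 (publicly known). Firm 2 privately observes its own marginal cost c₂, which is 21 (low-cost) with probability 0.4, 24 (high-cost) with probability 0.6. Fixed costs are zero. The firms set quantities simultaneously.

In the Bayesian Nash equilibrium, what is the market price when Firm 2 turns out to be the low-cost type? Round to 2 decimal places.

50.70

Type-c best response for Firm 2: q₂(c) = (120 − c)/2 − q₁/2.
Firm 1 maximizes expected profit; its first-order condition is 120 − 2q₁ − E[q₂] − 12 = 0.
Substituting E[q₂] and solving: E[c₂] = 22.8, so q₁ = (120 − 2·12 + 22.8)/3 = 39.6.
q₂(low-cost) = 29.7, so P = 120 − (39.6 + 29.7) = 50.7.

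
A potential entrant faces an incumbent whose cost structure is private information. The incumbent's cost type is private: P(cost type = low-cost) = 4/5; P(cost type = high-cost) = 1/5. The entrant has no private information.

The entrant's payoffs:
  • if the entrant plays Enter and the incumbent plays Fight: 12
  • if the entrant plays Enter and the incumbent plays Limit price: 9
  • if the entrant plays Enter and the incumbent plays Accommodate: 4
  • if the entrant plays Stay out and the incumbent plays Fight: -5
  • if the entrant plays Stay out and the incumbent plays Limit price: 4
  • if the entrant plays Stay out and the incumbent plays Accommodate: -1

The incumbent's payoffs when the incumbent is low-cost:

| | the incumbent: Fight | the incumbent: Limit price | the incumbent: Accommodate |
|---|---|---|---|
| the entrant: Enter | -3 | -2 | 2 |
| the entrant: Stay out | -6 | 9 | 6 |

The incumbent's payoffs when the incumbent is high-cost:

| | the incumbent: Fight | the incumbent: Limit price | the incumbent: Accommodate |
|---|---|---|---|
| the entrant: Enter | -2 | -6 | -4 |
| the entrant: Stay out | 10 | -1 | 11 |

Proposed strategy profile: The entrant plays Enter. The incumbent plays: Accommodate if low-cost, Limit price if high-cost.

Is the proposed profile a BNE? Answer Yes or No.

The entrant plays Enter: E[Enter] = 4/5·(4) + 1/5·(9) = 5; E[Stay out] = 0. Best-responding. ✓
The incumbent (cost type low-cost), facing Enter: Fight gives -3, Limit price gives -2, Accommodate gives 2. Proposed Accommodate is best. ✓
The incumbent (cost type high-cost), facing Enter: Fight gives -2, Limit price gives -6, Accommodate gives -4. Proposed Limit price is not best — profitable deviation exists. ✗

No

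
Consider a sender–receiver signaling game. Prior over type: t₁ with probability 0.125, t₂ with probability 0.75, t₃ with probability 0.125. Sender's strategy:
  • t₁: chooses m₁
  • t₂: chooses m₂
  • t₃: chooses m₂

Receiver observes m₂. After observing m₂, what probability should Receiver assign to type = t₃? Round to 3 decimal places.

0.143

P(m₂) = 0.125·0 + 0.75·1 + 0.125·1 = 0.875
P(t₃ | m₂) = (0.125·1) / 0.875 = 0.125 / 0.875 = 0.142857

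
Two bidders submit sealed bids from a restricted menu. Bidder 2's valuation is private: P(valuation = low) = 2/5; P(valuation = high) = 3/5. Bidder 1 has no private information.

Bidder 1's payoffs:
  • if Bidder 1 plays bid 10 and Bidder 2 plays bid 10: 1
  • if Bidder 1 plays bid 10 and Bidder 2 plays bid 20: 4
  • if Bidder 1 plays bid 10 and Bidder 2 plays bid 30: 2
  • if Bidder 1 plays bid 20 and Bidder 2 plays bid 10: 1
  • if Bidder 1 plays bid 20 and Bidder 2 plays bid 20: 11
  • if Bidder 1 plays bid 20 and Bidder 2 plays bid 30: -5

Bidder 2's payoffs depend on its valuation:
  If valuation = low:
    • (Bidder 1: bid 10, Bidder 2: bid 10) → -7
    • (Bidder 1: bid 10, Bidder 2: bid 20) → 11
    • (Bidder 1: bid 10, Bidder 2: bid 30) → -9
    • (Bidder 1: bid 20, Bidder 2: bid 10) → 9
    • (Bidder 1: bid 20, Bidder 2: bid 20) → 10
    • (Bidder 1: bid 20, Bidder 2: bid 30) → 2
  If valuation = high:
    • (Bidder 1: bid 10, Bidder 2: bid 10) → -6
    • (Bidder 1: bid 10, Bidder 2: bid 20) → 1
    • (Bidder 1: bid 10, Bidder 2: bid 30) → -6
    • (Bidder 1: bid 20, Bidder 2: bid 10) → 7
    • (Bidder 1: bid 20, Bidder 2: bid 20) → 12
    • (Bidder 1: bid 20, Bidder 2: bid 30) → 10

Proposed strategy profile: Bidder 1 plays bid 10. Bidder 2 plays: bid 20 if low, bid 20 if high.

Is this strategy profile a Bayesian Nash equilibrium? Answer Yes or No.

A profile is a BNE iff every type of every player is best-responding given beliefs about the other side.
Bidder 1 plays bid 10: E[bid 10] = 2/5·(4) + 3/5·(4) = 4; E[bid 20] = 11. Not best-responding. ✗
Bidder 2 (valuation low), facing bid 10: bid 10 gives -7, bid 20 gives 11, bid 30 gives -9. Proposed bid 20 is best. ✓
Bidder 2 (valuation high), facing bid 10: bid 10 gives -6, bid 20 gives 1, bid 30 gives -6. Proposed bid 20 is best. ✓

No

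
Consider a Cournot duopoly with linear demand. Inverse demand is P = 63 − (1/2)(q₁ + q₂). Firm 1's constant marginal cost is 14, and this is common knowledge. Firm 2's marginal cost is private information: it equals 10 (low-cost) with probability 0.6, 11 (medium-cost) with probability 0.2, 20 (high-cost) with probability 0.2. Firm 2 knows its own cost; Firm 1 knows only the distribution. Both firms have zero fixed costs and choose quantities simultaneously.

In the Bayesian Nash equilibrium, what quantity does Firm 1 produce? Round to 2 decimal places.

Each type of Firm 2 best-responds to q₁; Firm 1 best-responds to the expected q₂ over Firm 2's types.
Firm 2 with cost c maximizes (63 − (1/2)(q₁+q₂) − c)·q₂, giving q₂(c) = (63 − c − (1/2)q₁).
E[c₂] = 0.6·10 + 0.2·11 + 0.2·20 = 12.2
Firm 1's FOC against E[q₂] yields q₁ = (63 − 2·14 + E[c₂])/(3/2) = (63 − 28 + 12.2)/(3/2) = 31.4667.

31.47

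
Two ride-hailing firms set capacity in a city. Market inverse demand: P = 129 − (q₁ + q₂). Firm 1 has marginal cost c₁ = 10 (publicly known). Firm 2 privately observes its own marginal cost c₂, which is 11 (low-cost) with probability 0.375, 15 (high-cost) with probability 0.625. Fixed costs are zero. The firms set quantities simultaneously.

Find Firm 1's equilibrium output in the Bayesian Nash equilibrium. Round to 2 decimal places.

40.83

Firm 2 with cost c maximizes (129 − (q₁+q₂) − c)·q₂, giving q₂(c) = (129 − c − q₁)/2.
E[c₂] = 0.375·11 + 0.625·15 = 13.5
Firm 1's FOC against E[q₂] yields q₁ = (129 − 2·10 + E[c₂])/3 = (129 − 20 + 13.5)/3 = 40.8333.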